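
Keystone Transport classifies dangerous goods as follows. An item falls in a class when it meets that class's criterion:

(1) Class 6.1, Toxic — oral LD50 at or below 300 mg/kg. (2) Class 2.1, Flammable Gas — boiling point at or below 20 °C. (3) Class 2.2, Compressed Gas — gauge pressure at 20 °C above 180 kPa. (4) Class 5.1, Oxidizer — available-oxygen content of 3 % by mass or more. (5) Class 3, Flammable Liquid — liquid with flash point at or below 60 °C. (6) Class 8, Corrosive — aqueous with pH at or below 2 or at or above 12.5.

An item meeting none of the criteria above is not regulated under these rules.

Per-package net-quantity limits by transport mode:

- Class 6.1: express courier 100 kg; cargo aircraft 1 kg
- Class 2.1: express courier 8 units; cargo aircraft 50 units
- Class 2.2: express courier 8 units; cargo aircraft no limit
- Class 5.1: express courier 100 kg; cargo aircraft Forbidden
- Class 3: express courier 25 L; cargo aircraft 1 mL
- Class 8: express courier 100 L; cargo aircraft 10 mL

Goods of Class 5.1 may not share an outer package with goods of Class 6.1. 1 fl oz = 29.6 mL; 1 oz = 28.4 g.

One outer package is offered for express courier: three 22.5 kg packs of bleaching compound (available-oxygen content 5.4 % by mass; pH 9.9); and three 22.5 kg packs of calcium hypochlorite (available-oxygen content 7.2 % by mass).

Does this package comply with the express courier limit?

Bleaching compound: available-oxygen content 5.4 % by mass ≥ 3 % by mass → Class 5.1 (Oxidizer).
Calcium hypochlorite: available-oxygen content 7.2 % by mass ≥ 3 % by mass → Class 5.1 (Oxidizer).
Total Class 5.1: (three 22.5 kg packs = 67.5 kg) + (three 22.5 kg packs = 67.5 kg) = 135 kg.
135 kg exceeds the express courier limit of 100 kg for Class 5.1.

No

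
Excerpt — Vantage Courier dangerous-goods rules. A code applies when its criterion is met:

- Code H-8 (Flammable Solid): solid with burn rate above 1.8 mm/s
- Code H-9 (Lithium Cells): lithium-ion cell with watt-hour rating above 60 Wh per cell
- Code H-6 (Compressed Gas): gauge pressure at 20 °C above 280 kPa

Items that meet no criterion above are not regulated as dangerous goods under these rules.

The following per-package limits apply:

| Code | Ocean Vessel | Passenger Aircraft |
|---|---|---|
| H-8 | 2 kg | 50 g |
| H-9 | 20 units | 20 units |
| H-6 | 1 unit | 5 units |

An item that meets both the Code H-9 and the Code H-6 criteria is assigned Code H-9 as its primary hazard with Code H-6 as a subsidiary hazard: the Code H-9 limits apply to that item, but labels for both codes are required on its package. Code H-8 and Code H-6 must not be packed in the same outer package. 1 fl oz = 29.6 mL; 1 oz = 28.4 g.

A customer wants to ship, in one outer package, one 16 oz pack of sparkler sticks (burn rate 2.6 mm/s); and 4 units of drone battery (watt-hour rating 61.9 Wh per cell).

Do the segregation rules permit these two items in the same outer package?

Sparkler sticks: burn rate 2.6 mm/s > 1.8 mm/s → Code H-8 (Flammable Solid).
Drone battery: watt-hour rating 61.9 Wh per cell > 60 Wh per cell → Code H-9 (Lithium Cells).
No segregation rule bars Code H-8 with Code H-9.

Yes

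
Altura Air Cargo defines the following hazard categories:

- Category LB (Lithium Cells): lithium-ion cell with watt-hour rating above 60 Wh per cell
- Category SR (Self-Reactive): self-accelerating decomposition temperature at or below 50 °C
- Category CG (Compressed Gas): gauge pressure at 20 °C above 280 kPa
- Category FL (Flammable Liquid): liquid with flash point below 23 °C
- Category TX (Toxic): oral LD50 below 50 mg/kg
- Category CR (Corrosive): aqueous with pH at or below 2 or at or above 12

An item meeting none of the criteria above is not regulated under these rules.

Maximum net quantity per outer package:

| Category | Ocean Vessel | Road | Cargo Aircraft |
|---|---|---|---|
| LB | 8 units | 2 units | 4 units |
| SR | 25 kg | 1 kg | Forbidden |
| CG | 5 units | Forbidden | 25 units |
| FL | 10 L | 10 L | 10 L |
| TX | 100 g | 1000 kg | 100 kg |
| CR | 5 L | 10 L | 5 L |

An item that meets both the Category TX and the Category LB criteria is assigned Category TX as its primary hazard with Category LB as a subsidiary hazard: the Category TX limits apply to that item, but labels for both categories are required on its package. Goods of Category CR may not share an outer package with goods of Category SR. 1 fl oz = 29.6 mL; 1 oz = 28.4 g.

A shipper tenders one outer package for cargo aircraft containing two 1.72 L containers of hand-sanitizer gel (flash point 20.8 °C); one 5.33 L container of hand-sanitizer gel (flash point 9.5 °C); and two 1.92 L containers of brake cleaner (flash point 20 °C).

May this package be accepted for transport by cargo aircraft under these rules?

No

Hand-sanitizer gel: flash point 20.8 °C < 23 °C → Category FL (Flammable Liquid).
The hand-sanitizer gel has flash point 9.5 °C, which is < 23 °C, so it is Category FL (Flammable Liquid).
The brake cleaner has flash point 20 °C, which is < 23 °C, so it is Category FL (Flammable Liquid).
Category FL net quantity: (two 1.72 L containers = 3.44 L) + 5.33 L + (two 1.92 L containers = 3.84 L) = 12.61 L.
12.61 L > 10 L (cargo aircraft limit, Category FL) — over the limit.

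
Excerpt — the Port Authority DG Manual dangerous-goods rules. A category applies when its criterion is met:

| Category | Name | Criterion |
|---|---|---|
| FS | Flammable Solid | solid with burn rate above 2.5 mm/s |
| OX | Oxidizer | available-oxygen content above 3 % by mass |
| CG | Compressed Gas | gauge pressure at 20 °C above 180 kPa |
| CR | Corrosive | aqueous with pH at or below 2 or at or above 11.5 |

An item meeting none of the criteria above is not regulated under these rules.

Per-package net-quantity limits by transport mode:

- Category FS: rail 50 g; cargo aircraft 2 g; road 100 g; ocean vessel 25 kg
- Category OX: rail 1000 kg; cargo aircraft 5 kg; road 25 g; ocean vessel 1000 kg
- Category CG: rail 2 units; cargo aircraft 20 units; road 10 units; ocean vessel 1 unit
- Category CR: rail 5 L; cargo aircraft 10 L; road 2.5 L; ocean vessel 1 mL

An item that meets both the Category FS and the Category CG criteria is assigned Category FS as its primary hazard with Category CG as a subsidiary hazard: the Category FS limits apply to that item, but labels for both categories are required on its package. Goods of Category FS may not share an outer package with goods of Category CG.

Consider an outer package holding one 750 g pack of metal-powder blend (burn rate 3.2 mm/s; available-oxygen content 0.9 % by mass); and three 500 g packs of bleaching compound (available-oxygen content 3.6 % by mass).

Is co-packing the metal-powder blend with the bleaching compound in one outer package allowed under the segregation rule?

Yes

Metal-powder blend: burn rate 3.2 mm/s > 2.5 mm/s → Category FS (Flammable Solid).
Bleaching compound: available-oxygen content 3.6 % by mass > 3 % by mass → Category OX (Oxidizer).
No segregation rule bars Category FS with Category OX.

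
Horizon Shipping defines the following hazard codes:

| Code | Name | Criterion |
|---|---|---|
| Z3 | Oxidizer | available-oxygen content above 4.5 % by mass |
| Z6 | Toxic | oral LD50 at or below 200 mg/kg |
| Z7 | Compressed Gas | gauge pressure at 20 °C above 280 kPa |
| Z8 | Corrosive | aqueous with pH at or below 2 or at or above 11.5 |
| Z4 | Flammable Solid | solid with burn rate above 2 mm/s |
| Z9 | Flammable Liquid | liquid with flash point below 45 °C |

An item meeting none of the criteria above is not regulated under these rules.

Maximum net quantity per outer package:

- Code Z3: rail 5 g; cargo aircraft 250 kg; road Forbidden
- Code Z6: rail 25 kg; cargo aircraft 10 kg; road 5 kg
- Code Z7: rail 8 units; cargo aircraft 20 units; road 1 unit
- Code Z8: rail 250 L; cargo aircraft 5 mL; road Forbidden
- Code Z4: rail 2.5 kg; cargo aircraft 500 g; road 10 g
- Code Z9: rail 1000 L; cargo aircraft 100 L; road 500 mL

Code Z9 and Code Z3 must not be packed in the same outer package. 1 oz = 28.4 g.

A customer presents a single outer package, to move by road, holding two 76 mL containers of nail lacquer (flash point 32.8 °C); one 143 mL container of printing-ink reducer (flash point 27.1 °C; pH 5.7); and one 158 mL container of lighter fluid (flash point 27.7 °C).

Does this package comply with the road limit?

Yes

The nail lacquer has flash point 32.8 °C, which is < 45 °C, so it is Code Z9 (Flammable Liquid).
The printing-ink reducer has flash point 27.1 °C, which is < 45 °C, so it is Code Z9 (Flammable Liquid).
Flash point 27.7 °C meets the Code Z9 criterion (Flammable Liquid), so the lighter fluid is Code Z9.
Code Z9 net quantity: (two 76 mL containers = 152 mL) + 143 mL + 158 mL = 453 mL.
453 mL ≤ 500 mL (road limit, Code Z9) — within limit.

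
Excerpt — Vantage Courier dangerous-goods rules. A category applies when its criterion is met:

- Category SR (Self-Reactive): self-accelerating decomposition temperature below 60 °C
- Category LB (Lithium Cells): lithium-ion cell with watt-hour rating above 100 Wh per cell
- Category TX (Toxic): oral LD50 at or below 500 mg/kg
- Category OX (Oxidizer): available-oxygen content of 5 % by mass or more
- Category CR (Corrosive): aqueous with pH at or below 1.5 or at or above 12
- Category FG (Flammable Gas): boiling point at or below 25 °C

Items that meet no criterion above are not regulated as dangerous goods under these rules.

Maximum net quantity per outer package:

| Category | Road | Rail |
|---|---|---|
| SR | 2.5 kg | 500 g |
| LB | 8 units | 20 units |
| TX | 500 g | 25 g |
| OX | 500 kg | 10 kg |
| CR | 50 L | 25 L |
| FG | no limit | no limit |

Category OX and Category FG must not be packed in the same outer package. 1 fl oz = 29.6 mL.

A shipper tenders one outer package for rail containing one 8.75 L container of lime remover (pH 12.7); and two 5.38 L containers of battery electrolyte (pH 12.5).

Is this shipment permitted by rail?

Lime remover: pH 12.7 ≥ 12 → Category CR (Corrosive).
The battery electrolyte has pH 12.5, which is ≥ 12, so it is Category CR (Corrosive).
Category CR net quantity: 8.75 L + (two 5.38 L containers = 10.76 L) = 19.51 L.
That is within the Category CR rail limit of 25 L.

Yes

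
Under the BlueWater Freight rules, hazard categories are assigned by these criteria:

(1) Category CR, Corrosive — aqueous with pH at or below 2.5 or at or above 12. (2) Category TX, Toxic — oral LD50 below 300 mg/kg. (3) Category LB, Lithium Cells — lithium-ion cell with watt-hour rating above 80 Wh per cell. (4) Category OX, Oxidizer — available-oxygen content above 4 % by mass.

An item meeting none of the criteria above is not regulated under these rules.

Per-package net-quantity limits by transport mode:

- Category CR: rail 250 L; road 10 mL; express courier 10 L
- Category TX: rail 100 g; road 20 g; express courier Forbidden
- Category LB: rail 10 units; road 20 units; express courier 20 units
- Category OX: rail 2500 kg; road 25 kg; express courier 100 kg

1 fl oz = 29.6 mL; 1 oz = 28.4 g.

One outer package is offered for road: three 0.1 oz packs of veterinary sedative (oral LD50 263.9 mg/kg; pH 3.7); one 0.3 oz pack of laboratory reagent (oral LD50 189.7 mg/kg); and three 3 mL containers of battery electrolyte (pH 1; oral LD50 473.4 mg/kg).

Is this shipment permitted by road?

Veterinary sedative: oral LD50 263.9 mg/kg < 300 mg/kg → Category TX (Toxic).
With oral LD50 189.7 mg/kg (< 300 mg/kg), the laboratory reagent falls in Category TX.
Battery electrolyte: pH 1 ≤ 2.5 → Category CR (Corrosive).
Category TX net quantity: (three 0.1 oz packs = 8.52 g) + (one 0.3 oz pack = 8.52 g) = 17.04 g.
17.04 g is within the road limit of 20 g for Category TX.
Category CR quantity: three 3 mL containers = 9 mL.
9 mL ≤ 10 mL (road limit, Category CR) — within limit.
Every hazard category is within its road limit and no segregation rule is violated.

Yes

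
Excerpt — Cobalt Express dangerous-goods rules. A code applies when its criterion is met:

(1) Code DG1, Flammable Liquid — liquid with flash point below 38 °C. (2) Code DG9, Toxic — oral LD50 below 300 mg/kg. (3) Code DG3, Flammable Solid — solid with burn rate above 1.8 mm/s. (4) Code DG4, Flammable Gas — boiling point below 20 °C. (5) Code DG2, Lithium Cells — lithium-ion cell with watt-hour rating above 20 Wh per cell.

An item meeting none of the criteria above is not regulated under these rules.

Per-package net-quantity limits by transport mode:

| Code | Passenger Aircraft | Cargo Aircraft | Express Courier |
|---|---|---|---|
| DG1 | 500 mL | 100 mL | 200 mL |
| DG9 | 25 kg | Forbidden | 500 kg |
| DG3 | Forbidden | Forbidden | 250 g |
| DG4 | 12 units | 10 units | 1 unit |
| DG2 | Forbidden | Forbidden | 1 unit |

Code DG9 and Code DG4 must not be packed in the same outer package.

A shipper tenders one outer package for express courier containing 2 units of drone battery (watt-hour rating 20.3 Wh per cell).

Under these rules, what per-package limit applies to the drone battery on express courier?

1 unit

With watt-hour rating 20.3 Wh per cell (> 20 Wh per cell), the drone battery falls in Code DG2.
The express courier limit for Code DG2 is 1 unit.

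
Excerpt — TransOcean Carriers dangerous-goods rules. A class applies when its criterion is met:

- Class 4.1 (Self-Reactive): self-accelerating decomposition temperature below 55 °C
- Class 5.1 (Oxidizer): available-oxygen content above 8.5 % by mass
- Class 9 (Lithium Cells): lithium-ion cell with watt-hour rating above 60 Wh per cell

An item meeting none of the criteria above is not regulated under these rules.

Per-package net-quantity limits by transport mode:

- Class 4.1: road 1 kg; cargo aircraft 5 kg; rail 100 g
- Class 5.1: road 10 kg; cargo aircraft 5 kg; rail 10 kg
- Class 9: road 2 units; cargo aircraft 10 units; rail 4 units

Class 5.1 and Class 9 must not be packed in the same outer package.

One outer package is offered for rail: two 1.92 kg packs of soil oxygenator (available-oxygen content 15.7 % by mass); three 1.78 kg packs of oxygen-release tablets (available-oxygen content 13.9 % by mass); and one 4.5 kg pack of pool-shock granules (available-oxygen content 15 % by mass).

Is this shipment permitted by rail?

With available-oxygen content 15.7 % by mass (> 8.5 % by mass), the soil oxygenator falls in Class 5.1.
With available-oxygen content 13.9 % by mass (> 8.5 % by mass), the oxygen-release tablets fall in Class 5.1.
With available-oxygen content 15 % by mass (> 8.5 % by mass), the pool-shock granules fall in Class 5.1.
Total Class 5.1: (two 1.92 kg packs = 3.84 kg) + (three 1.78 kg packs = 5.34 kg) + 4.5 kg = 13.68 kg.
13.68 kg > 10 kg (rail limit, Class 5.1) — over the limit.

No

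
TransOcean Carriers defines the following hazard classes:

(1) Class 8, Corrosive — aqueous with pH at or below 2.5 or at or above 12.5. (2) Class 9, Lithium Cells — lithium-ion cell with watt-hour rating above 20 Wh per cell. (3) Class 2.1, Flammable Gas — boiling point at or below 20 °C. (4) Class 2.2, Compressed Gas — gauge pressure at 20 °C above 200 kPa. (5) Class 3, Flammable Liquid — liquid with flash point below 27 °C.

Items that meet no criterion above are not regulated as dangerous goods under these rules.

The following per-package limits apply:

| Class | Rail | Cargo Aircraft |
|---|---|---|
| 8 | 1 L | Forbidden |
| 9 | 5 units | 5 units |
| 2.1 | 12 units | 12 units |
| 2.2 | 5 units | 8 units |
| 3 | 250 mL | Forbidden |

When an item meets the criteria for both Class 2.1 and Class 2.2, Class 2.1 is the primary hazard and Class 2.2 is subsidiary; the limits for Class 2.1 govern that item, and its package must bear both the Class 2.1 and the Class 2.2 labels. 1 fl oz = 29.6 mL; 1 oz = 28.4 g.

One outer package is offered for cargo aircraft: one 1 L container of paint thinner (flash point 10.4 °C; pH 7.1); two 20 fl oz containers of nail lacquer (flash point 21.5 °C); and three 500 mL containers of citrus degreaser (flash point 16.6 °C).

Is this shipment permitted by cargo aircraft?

No

Flash point 10.4 °C meets the Class 3 criterion (Flammable Liquid), so the paint thinner is Class 3.
Flash point 21.5 °C meets the Class 3 criterion (Flammable Liquid), so the nail lacquer is Class 3.
Citrus degreaser: flash point 16.6 °C < 27 °C → Class 3 (Flammable Liquid).
Class 3 net quantity: 1 L + (two 20 fl oz containers = 1.184 L) + (three 500 mL containers = 1.5 L) = 3.684 L.
Class 3 is Forbidden by cargo aircraft.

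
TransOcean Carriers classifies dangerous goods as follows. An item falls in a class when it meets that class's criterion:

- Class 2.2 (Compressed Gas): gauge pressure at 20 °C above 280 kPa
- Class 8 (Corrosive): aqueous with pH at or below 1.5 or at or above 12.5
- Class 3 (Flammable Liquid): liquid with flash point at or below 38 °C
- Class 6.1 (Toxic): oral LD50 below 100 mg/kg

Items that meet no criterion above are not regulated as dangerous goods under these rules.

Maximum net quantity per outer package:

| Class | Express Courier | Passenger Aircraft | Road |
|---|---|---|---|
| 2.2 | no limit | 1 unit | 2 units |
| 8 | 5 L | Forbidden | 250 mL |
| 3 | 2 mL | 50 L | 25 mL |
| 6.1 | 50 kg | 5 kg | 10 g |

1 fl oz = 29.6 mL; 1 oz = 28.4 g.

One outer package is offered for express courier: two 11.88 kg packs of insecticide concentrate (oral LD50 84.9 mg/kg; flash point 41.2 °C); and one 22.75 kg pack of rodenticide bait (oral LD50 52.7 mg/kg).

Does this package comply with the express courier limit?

The insecticide concentrate has oral LD50 84.9 mg/kg, which is < 100 mg/kg, so it is Class 6.1 (Toxic).
Oral LD50 52.7 mg/kg meets the Class 6.1 criterion (Toxic), so the rodenticide bait is Class 6.1.
Total Class 6.1: (two 11.88 kg packs = 23.76 kg) + 22.75 kg = 46.51 kg.
That is within the Class 6.1 express courier limit of 50 kg.

Yes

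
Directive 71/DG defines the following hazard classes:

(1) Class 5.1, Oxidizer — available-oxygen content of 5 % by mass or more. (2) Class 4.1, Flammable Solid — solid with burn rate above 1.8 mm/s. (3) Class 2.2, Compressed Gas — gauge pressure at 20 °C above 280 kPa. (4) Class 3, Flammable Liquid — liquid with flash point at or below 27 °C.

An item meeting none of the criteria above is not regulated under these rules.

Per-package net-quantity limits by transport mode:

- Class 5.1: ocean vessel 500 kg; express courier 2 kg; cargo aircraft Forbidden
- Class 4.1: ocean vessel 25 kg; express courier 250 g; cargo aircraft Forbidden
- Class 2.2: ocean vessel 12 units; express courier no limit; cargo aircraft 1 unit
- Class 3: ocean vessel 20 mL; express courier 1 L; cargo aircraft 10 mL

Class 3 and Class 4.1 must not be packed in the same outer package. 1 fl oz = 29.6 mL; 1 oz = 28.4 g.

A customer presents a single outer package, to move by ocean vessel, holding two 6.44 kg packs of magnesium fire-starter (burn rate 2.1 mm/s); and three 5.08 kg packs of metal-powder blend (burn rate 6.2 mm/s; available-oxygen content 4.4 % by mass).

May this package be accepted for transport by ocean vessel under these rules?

Burn rate 2.1 mm/s meets the Class 4.1 criterion (Flammable Solid), so the magnesium fire-starter is Class 4.1.
Metal-powder blend: burn rate 6.2 mm/s > 1.8 mm/s → Class 4.1 (Flammable Solid).
Total Class 4.1: (two 6.44 kg packs = 12.88 kg) + (three 5.08 kg packs = 15.24 kg) = 28.12 kg.
28.12 kg > 25 kg (ocean vessel limit, Class 4.1) — over the limit.

No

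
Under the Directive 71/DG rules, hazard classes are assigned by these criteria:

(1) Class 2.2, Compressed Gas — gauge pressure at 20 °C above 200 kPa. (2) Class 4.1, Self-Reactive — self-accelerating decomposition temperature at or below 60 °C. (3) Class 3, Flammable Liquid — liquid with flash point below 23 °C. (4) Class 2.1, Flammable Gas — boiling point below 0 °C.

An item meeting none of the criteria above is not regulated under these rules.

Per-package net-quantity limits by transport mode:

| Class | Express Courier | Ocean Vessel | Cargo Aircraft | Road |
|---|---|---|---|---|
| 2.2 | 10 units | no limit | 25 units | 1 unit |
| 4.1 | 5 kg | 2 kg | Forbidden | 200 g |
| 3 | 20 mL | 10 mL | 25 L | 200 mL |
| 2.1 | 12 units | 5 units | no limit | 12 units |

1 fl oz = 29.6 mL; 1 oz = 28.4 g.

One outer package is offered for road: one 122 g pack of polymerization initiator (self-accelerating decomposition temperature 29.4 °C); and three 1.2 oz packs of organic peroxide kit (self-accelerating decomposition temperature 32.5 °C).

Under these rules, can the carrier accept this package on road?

No

The polymerization initiator has self-accelerating decomposition temperature 29.4 °C, which is ≤ 60 °C, so it is Class 4.1 (Self-Reactive).
With self-accelerating decomposition temperature 32.5 °C (≤ 60 °C), the organic peroxide kit falls in Class 4.1.
Class 4.1 net quantity: 122 g + (three 1.2 oz packs = 102.24 g) = 224.24 g.
224.24 g > 200 g (road limit, Class 4.1) — over the limit.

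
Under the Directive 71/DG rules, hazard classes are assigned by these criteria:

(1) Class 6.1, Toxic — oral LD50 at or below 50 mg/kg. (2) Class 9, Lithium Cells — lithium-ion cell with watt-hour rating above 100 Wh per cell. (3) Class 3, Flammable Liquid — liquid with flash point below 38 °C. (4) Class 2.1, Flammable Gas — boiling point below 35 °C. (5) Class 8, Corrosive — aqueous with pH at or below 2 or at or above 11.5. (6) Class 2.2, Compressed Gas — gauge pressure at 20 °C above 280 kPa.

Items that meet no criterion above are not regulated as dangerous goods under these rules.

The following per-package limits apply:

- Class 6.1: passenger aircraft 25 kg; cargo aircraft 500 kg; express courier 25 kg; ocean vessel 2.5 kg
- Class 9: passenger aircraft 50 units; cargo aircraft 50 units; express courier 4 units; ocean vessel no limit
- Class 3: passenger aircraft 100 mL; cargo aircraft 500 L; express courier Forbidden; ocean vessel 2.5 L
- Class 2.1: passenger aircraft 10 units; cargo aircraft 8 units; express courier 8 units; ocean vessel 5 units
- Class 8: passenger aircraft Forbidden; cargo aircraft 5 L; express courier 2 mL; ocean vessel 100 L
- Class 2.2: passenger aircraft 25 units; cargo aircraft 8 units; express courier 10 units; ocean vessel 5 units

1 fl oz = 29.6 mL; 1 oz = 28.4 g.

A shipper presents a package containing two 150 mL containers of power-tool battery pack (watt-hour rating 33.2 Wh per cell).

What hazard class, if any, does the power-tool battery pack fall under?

watt-hour rating 33.2 Wh per cell is not above 100 Wh per cell, so Class 9 does not apply.
No criterion is met, so the item is not regulated.

Not regulated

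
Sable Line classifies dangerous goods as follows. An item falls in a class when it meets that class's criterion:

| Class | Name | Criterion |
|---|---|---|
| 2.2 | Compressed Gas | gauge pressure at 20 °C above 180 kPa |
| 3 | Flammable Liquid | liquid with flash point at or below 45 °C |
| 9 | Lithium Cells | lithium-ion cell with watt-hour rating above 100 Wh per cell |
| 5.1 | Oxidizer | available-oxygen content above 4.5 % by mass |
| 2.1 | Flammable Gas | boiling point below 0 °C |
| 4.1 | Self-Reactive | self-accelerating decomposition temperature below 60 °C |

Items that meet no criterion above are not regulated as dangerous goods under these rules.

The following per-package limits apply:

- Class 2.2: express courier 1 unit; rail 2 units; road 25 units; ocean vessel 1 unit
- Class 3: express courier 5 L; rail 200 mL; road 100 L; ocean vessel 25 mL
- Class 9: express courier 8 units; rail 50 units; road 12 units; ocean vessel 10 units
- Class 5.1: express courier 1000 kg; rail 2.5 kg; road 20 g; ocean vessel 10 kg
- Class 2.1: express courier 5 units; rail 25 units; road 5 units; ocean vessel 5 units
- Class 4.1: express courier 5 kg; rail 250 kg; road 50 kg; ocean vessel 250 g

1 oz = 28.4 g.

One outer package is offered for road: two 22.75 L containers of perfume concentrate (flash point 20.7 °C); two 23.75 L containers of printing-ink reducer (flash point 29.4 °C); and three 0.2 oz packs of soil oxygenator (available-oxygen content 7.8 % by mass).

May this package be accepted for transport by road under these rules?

The perfume concentrate has flash point 20.7 °C, which is ≤ 45 °C, so it is Class 3 (Flammable Liquid).
Printing-ink reducer: flash point 29.4 °C ≤ 45 °C → Class 3 (Flammable Liquid).
The soil oxygenator has available-oxygen content 7.8 % by mass, which is > 4.5 % by mass, so it is Class 5.1 (Oxidizer).
Class 3 net quantity: (two 22.75 L containers = 45.5 L) + (two 23.75 L containers = 47.5 L) = 93 L.
That is within the Class 3 road limit of 100 L.
Class 5.1 quantity: three 0.2 oz packs = 17.04 g.
17.04 g is within the road limit of 20 g for Class 5.1.
Every hazard class is within its road limit and no segregation rule is violated.

Yes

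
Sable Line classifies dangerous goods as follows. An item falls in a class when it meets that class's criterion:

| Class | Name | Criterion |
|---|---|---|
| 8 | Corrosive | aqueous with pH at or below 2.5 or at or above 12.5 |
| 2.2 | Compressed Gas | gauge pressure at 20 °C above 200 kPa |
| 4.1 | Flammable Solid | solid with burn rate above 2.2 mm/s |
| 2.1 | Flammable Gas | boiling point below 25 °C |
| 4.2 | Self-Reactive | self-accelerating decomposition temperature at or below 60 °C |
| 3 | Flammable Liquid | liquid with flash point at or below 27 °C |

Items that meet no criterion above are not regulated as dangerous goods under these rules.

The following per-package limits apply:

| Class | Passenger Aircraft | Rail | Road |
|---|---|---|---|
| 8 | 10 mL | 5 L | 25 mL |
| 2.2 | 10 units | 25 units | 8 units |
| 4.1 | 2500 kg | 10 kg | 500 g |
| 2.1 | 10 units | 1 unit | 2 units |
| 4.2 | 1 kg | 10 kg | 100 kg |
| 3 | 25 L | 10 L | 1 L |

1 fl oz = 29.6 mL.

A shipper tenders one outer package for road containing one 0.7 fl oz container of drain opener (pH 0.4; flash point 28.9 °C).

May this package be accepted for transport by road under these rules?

The drain opener has pH 0.4, which is ≤ 2.5, so it is Class 8 (Corrosive).
Class 8 quantity: one 0.7 fl oz container = 20.72 mL.
20.72 mL ≤ 25 mL (road limit, Class 8) — within limit.

Yes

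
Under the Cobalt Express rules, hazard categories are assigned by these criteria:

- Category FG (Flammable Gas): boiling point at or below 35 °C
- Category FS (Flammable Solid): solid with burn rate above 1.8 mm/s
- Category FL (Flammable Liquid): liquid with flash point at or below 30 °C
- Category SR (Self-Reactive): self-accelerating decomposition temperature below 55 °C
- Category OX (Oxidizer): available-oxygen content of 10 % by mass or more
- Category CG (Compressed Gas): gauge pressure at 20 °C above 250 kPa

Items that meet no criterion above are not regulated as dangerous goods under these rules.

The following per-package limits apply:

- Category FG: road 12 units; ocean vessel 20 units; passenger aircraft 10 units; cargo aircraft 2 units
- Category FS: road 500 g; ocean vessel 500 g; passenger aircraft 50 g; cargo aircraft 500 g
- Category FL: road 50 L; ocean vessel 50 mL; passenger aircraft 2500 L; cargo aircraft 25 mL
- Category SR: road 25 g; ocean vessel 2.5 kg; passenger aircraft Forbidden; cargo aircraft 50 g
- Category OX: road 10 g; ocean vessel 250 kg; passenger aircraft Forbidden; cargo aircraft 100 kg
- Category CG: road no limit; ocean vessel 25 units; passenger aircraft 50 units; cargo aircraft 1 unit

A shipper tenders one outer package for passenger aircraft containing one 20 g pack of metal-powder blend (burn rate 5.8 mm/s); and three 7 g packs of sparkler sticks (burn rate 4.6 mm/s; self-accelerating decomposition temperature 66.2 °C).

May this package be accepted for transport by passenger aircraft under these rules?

Yes

Metal-powder blend: burn rate 5.8 mm/s > 1.8 mm/s → Category FS (Flammable Solid).
The sparkler sticks have burn rate 4.6 mm/s, which is > 1.8 mm/s, so they are Category FS (Flammable Solid).
Category FS net quantity: 20 g + (three 7 g packs = 21 g) = 41 g.
41 g ≤ 50 g (passenger aircraft limit, Category FS) — within limit.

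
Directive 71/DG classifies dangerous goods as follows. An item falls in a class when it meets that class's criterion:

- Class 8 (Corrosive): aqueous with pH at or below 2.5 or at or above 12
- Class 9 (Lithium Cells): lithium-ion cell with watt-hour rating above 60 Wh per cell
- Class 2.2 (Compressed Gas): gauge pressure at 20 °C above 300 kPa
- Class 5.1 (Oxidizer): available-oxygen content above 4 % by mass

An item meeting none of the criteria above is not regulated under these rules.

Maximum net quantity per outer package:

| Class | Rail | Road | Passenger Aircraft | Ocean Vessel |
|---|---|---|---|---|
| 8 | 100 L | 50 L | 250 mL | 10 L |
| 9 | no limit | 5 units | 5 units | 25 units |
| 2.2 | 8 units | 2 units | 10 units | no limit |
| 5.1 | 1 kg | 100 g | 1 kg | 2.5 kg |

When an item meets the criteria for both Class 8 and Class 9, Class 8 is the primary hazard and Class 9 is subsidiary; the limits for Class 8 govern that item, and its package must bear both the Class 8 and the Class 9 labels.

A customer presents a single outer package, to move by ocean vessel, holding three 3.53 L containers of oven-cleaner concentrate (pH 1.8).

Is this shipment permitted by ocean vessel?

No

Oven-cleaner concentrate: pH 1.8 ≤ 2.5 → Class 8 (Corrosive).
Class 8 quantity: three 3.53 L containers = 10.59 L.
That exceeds the Class 8 ocean vessel limit of 10 L.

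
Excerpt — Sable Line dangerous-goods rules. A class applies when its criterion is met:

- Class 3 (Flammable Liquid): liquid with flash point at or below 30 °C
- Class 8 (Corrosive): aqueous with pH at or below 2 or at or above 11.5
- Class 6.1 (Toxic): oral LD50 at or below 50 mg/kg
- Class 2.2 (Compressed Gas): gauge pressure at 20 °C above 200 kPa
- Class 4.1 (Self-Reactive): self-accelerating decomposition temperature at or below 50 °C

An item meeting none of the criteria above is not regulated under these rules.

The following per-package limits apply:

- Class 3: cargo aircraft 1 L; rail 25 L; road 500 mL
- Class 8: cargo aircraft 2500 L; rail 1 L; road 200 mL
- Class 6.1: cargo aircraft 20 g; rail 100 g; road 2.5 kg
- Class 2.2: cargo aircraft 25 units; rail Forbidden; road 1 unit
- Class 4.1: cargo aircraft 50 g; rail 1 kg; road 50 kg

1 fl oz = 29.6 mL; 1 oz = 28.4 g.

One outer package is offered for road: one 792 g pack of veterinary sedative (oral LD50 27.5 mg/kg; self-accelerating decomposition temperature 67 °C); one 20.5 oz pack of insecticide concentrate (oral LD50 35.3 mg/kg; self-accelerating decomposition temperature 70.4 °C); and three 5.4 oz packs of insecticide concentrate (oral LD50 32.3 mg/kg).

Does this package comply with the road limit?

Yes

Veterinary sedative: oral LD50 27.5 mg/kg ≤ 50 mg/kg → Class 6.1 (Toxic).
With oral LD50 35.3 mg/kg (≤ 50 mg/kg), the insecticide concentrate falls in Class 6.1.
With oral LD50 32.3 mg/kg (≤ 50 mg/kg), the insecticide concentrate falls in Class 6.1.
Total Class 6.1: 792 g + (one 20.5 oz pack = 582.2 g) + (three 5.4 oz packs = 460.08 g) = 1834.28 g.
1834.28 g ≤ 2.5 kg (road limit, Class 6.1) — within limit.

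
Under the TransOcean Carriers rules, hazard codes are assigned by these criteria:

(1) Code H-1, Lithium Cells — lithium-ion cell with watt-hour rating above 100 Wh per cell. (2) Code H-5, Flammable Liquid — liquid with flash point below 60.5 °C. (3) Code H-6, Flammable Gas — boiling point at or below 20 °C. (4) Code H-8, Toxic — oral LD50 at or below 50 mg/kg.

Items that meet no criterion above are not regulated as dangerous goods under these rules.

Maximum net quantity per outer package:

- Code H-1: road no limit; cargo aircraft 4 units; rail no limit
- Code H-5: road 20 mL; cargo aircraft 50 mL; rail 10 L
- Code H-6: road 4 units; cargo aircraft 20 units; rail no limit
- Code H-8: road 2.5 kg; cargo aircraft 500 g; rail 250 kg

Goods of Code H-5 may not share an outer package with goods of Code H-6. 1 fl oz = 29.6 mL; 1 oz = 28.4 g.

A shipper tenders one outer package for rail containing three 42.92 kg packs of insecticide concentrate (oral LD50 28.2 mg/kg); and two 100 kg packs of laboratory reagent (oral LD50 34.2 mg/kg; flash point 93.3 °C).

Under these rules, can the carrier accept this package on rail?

Insecticide concentrate: oral LD50 28.2 mg/kg ≤ 50 mg/kg → Code H-8 (Toxic).
The laboratory reagent has oral LD50 34.2 mg/kg, which is ≤ 50 mg/kg, so it is Code H-8 (Toxic).
Code H-8 net quantity: (three 42.92 kg packs = 128.76 kg) + (two 100 kg packs = 200 kg) = 328.76 kg.
That exceeds the Code H-8 rail limit of 250 kg.

No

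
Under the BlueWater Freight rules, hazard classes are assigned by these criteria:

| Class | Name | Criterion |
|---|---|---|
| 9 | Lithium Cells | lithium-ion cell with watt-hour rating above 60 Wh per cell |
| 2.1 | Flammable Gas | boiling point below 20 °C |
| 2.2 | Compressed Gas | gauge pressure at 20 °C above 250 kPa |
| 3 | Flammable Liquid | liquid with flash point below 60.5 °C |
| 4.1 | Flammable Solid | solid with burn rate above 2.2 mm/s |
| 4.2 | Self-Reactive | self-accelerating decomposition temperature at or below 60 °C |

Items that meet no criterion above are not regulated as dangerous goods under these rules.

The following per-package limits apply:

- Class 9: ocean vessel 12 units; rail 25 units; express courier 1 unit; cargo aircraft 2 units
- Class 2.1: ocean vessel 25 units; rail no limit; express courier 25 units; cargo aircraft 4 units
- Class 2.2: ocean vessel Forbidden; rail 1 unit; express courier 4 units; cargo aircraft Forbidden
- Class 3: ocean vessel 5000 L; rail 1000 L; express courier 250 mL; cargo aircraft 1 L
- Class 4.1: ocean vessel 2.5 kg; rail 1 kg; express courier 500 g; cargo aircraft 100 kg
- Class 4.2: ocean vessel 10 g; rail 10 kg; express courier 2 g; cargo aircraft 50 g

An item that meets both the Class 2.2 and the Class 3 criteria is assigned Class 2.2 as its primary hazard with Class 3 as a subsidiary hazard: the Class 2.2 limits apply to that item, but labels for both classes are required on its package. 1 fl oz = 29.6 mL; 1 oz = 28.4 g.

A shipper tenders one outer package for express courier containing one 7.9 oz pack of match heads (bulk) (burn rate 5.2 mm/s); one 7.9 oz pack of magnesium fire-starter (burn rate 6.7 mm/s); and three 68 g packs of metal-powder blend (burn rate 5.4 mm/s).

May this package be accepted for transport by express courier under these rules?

No

Burn rate 5.2 mm/s meets the Class 4.1 criterion (Flammable Solid), so the match heads (bulk) are Class 4.1.
The magnesium fire-starter has burn rate 6.7 mm/s, which is > 2.2 mm/s, so it is Class 4.1 (Flammable Solid).
The metal-powder blend has burn rate 5.4 mm/s, which is > 2.2 mm/s, so it is Class 4.1 (Flammable Solid).
Total Class 4.1: (one 7.9 oz pack = 224.36 g) + (one 7.9 oz pack = 224.36 g) + (three 68 g packs = 204 g) = 652.72 g.
652.72 g > 500 g (express courier limit, Class 4.1) — over the limit.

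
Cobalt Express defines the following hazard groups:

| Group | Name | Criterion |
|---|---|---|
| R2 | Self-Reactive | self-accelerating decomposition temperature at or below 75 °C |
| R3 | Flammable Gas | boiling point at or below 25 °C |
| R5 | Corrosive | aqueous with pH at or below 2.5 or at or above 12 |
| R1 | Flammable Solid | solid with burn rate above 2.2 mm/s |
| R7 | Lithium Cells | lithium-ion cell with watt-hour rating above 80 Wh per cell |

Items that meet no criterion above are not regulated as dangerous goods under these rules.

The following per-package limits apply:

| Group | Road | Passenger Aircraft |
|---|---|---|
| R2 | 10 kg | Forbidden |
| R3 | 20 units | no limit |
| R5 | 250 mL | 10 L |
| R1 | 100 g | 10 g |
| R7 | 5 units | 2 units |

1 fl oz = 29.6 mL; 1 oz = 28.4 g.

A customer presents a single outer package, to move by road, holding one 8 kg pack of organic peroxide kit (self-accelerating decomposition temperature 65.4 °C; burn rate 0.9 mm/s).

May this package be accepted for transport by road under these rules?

Organic peroxide kit: self-accelerating decomposition temperature 65.4 °C ≤ 75 °C → Group R2 (Self-Reactive).
Group R2 quantity: 8 kg.
8 kg ≤ 10 kg (road limit, Group R2) — within limit.

Yes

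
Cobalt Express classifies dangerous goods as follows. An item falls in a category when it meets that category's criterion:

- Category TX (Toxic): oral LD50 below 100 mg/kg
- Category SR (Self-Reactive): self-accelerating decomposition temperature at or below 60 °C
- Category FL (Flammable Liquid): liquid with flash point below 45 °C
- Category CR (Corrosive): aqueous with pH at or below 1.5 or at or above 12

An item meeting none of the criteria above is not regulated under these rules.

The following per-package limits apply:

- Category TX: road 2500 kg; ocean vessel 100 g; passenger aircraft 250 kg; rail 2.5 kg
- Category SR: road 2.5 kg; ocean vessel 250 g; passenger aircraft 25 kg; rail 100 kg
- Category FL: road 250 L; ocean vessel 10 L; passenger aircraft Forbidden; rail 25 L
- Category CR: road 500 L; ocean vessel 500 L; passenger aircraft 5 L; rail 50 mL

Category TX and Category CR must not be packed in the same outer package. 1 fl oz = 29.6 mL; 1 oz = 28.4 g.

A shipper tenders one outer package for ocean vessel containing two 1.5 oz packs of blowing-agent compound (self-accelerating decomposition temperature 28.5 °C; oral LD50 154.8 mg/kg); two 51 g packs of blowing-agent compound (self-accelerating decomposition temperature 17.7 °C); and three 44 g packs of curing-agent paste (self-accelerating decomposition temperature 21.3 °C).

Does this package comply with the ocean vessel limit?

Self-accelerating decomposition temperature 28.5 °C meets the Category SR criterion (Self-Reactive), so the blowing-agent compound is Category SR.
Self-accelerating decomposition temperature 17.7 °C meets the Category SR criterion (Self-Reactive), so the blowing-agent compound is Category SR.
With self-accelerating decomposition temperature 21.3 °C (≤ 60 °C), the curing-agent paste falls in Category SR.
Category SR net quantity: (two 1.5 oz packs = 85.2 g) + (two 51 g packs = 102 g) + (three 44 g packs = 132 g) = 319.2 g.
319.2 g > 250 g (ocean vessel limit, Category SR) — over the limit.

No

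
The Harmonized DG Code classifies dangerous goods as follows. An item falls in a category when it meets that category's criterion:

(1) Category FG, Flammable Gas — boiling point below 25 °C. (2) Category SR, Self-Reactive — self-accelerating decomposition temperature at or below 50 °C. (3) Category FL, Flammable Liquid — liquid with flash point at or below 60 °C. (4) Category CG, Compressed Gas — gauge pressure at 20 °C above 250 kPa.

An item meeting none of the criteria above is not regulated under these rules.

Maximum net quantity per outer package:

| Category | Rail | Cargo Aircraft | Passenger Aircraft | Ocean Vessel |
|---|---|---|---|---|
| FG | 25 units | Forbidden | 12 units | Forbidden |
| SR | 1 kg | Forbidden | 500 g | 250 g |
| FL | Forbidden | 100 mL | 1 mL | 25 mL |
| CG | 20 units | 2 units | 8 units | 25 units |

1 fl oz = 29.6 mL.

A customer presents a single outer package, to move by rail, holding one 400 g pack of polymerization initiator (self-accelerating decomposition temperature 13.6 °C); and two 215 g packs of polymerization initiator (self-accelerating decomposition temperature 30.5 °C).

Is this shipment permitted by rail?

Yes

Polymerization initiator: self-accelerating decomposition temperature 13.6 °C ≤ 50 °C → Category SR (Self-Reactive).
With self-accelerating decomposition temperature 30.5 °C (≤ 50 °C), the polymerization initiator falls in Category SR.
Total Category SR: 400 g + (two 215 g packs = 430 g) = 830 g.
830 g ≤ 1 kg (rail limit, Category SR) — within limit.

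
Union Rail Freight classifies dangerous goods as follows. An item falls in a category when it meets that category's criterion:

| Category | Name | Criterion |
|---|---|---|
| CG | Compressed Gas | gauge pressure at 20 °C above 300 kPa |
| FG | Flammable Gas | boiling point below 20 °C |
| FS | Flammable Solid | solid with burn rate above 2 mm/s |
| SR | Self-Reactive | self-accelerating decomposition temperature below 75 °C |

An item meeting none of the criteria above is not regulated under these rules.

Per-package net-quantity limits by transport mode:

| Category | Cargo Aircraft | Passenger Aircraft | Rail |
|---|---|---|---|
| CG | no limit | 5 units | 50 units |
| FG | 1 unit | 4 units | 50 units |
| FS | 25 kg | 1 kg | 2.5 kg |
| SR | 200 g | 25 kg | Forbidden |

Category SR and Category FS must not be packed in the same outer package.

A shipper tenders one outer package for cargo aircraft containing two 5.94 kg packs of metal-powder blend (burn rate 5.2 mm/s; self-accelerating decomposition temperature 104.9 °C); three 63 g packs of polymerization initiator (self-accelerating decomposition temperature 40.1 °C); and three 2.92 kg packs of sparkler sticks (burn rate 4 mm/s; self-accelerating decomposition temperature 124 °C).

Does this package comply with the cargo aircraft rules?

No

The metal-powder blend has burn rate 5.2 mm/s, which is > 2 mm/s, so it is Category FS (Flammable Solid).
Polymerization initiator: self-accelerating decomposition temperature 40.1 °C < 75 °C → Category SR (Self-Reactive).
Burn rate 4 mm/s meets the Category FS criterion (Flammable Solid), so the sparkler sticks are Category FS.
Category SR quantity: three 63 g packs = 189 g.
189 g ≤ 200 g (cargo aircraft limit, Category SR) — within limit.
Category FS net quantity: (two 5.94 kg packs = 11.88 kg) + (three 2.92 kg packs = 8.76 kg) = 20.64 kg.
20.64 kg ≤ 25 kg (cargo aircraft limit, Category FS) — within limit.
Category SR and Category FS may not share an outer package.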